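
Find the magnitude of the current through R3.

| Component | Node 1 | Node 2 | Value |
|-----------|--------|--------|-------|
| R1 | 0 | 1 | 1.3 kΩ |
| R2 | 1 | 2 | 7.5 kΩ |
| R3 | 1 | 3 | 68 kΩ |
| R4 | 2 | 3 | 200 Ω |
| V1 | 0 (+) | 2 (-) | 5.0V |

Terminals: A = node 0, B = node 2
Nodal analysis, taking node 2 as the 0 V reference.
Source V1 fixes V_0 = 5 V.
KCL at each unknown node (sum of currents leaving = 0; resistances in Ω):
  Node 1: (V_1 - 5)/1300 + (V_1 - 0)/7500 + (V_1 - V_3)/68000 = 0
  Node 3: (V_3 - V_1)/68000 + (V_3 - 0)/200 = 0
Collecting terms (coefficients in siemens):
  0.0009173·V_1 - 0.00001471·V_3 = 0.003846
  0.005015·V_3 - 0.00001471·V_1 = 0
Determinant D = (0.0009173)(0.005015) - (-0.00001471)(-0.00001471) = 0.0000046
V_1 = [(0.003846)(0.005015) - (-0.00001471)(0)]/D = 4.193 V
V_3 = [(0.0009173)(0) - (0.003846)(-0.00001471)]/D = 0.0123 V
I_R3 = (V_1 - V_3)/R3 = (4.193 - 0.0123)/68000 = 0.00006148 A
|I_R3| = 0.00006148 A

Final answer: |I_R3| = 6.148e-05 A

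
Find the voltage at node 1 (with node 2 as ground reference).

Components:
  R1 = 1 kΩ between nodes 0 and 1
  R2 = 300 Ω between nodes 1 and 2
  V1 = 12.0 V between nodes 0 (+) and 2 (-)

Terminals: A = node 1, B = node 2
Nodal analysis, taking node 2 as the 0 V reference.
Source V1 fixes V_0 = 12 V.
KCL at each unknown node (sum of currents leaving = 0; resistances in Ω):
  Node 1: (V_1 - 12)/1000 + (V_1 - 0)/300 = 0
Collecting terms: 0.004333 × V_1 = 0.012  =>  V_1 = 2.769 V
The requested potential is V_1 = 2.769 V.

Final answer: V_1 = 2.769 V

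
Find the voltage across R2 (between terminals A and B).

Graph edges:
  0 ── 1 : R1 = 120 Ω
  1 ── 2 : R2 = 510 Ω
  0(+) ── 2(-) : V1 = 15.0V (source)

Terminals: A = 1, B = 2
R1 and R2 are in series across V1 (node 0 → node 1 → node 2), and the output A–B is taken across R2, so this is a voltage divider.
Series current: I = V1/(R1 + R2) = 15/(120 + 510) = 15/630 = 0.02381 A
V_R2 = I × R2 = V1 × R2/(R1 + R2) = 15 × 510/630 = 12.14 V

Final answer: 12.14 V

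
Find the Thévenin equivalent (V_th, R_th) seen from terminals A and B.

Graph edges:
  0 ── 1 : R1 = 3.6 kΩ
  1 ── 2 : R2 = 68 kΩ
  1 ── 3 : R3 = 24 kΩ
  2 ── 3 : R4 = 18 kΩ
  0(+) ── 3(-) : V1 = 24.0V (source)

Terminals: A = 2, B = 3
Step 1 — V_th is the open-circuit voltage V_A - V_B (nothing connected across the terminals).
Nodal analysis, taking node 3 as the 0 V reference.
Source V1 fixes V_0 = 24 V.
KCL at each unknown node (sum of currents leaving = 0; resistances in Ω):
  Node 1: (V_1 - 24)/3600 + (V_1 - V_2)/68000 + (V_1 - 0)/24000 = 0
  Node 2: (V_2 - V_1)/68000 + (V_2 - 0)/18000 = 0
Collecting terms (coefficients in siemens):
  0.0003342·V_1 - 0.00001471·V_2 = 0.006667
  0.00007026·V_2 - 0.00001471·V_1 = 0
Determinant D = (0.0003342)(0.00007026) - (-0.00001471)(-0.00001471) = 0.00000002326
V_1 = [(0.006667)(0.00007026) - (-0.00001471)(0)]/D = 20.14 V
V_2 = [(0.0003342)(0) - (0.006667)(-0.00001471)]/D = 4.215 V
V_th = V_2 - V_3 = 4.215 - 0 = 4.215 V
Step 2 — R_th: zero the source — replace V1 by a short circuit (node 3 merges into node 0) — and find the resistance seen between A (node 2) and B (node 0).
Reduce the network between node 2 (A) and node 0 (B) by series/parallel combination:
  Rp1 = R1 ‖ R3 (parallel, both between nodes 0 and 1) = 1/(1/3600 + 1/24000) = 3130 Ω
  Rs1 = R2 + Rp1 (series, joined only at node 1) = 68000 + 3130 = 71130 Ω
  Rp2 = R4 ‖ Rs1 (parallel, both between nodes 0 and 2) = 1/(1/18000 + 1/71130) = 14360 Ω
R_th = 14.36 kΩ

Final answer: V_th = 4.215 V, R_th = 14.36 kΩ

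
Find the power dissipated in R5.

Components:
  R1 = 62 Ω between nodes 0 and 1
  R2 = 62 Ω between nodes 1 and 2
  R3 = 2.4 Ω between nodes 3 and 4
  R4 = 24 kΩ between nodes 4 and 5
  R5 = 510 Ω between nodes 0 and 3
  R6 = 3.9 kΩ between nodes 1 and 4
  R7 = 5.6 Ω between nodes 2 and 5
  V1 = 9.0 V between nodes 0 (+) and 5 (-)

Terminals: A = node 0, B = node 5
Nodal analysis, taking node 5 as the 0 V reference.
Source V1 fixes V_0 = 9 V.
KCL at each unknown node (sum of currents leaving = 0; resistances in Ω):
  Node 1: (V_1 - 9)/62 + (V_1 - V_2)/62 + (V_1 - V_4)/3900 = 0
  Node 2: (V_2 - V_1)/62 + (V_2 - 0)/5.6 = 0
  Node 3: (V_3 - V_4)/2.4 + (V_3 - 9)/510 = 0
  Node 4: (V_4 - V_3)/2.4 + (V_4 - 0)/24000 + (V_4 - V_1)/3900 = 0
Collecting terms (coefficients in siemens):
  0.03251·V_1 - 0.01613·V_2 - 0.0002564·V_4 = 0.1452
  0.1947·V_2 - 0.01613·V_1 = 0
  0.4186·V_3 - 0.4167·V_4 = 0.01765
  0.417·V_4 - 0.0002564·V_1 - 0.4167·V_3 = 0
Solving these 4 simultaneous equations (Gaussian elimination) gives:
  V_1 = 4.724 V, V_2 = 0.3914 V, V_3 = 8.349 V, V_4 = 8.346 V
I_R5 = (V_0 - V_3)/R5 = (9 - 8.349)/510 = 0.001276 A
P_R5 = I_R5² × R5 = (0.001276)² × 510 = 0.0008308 W

Final answer: 0.0008308 W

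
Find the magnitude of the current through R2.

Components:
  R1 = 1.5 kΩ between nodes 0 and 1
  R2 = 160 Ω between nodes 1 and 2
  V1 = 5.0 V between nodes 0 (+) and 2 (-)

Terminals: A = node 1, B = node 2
Nodal analysis, taking node 2 as the 0 V reference.
Source V1 fixes V_0 = 5 V.
KCL at each unknown node (sum of currents leaving = 0; resistances in Ω):
  Node 1: (V_1 - 5)/1500 + (V_1 - 0)/160 = 0
Collecting terms: 0.006917 × V_1 = 0.003333  =>  V_1 = 0.4819 V
I_R2 = (V_1 - V_2)/R2 = (0.4819 - 0)/160 = 0.003012 A
|I_R2| = 0.003012 A

Final answer: |I_R2| = 0.003012 A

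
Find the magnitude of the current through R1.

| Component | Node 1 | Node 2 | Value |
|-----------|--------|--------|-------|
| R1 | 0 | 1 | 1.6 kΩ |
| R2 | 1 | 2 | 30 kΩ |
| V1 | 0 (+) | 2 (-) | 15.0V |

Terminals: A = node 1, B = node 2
Nodal analysis, taking node 2 as the 0 V reference.
Source V1 fixes V_0 = 15 V.
KCL at each unknown node (sum of currents leaving = 0; resistances in Ω):
  Node 1: (V_1 - 15)/1600 + (V_1 - 0)/30000 = 0
Collecting terms: 0.0006583 × V_1 = 0.009375  =>  V_1 = 14.24 V
I_R1 = (V_0 - V_1)/R1 = (15 - 14.24)/1600 = 0.0004747 A
|I_R1| = 0.0004747 A

Final answer: |I_R1| = 0.0004747 A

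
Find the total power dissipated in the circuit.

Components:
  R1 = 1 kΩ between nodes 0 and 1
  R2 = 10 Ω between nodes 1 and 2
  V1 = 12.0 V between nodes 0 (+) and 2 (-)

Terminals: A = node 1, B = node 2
Nodal analysis, taking node 2 as the 0 V reference.
Source V1 fixes V_0 = 12 V.
KCL at each unknown node (sum of currents leaving = 0; resistances in Ω):
  Node 1: (V_1 - 12)/1000 + (V_1 - 0)/10 = 0
Collecting terms: 0.101 × V_1 = 0.012  =>  V_1 = 0.1188 V
Power in each resistor, P = (ΔV)²/R:
  P_R1 = (12 - 0.1188)²/1000 = 0.1412 W
  P_R2 = (0.1188 - 0)²/10 = 0.001412 W
P_total = P_R1 + P_R2 = 0.1426 W

Final answer: 0.1426 W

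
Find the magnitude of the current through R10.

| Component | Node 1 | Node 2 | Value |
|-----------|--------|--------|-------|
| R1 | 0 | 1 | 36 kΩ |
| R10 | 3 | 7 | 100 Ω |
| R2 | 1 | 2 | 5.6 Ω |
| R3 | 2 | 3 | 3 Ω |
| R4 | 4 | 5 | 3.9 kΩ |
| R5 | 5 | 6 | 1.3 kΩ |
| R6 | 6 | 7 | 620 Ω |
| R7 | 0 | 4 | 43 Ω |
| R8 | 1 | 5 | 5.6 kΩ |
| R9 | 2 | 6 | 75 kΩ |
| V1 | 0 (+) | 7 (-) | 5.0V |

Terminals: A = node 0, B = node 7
Nodal analysis, taking node 7 as the 0 V reference.
Source V1 fixes V_0 = 5 V.
KCL at each unknown node (sum of currents leaving = 0; resistances in Ω):
  Node 1: (V_1 - 5)/36000 + (V_1 - V_2)/5.6 + (V_1 - V_5)/5600 = 0
  Node 2: (V_2 - V_1)/5.6 + (V_2 - V_3)/3 + (V_2 - V_6)/75000 = 0
  Node 3: (V_3 - V_2)/3 + (V_3 - 0)/100 = 0
  Node 4: (V_4 - V_5)/3900 + (V_4 - 5)/43 = 0
  Node 5: (V_5 - V_4)/3900 + (V_5 - V_6)/1300 + (V_5 - V_1)/5600 = 0
  Node 6: (V_6 - V_5)/1300 + (V_6 - 0)/620 + (V_6 - V_2)/75000 = 0
Collecting terms (coefficients in siemens):
  0.1788·V_1 - 0.1786·V_2 - 0.0001786·V_5 = 0.0001389
  0.5119·V_2 - 0.1786·V_1 - 0.3333·V_3 - 0.00001333·V_6 = 0
  0.3433·V_3 - 0.3333·V_2 = 0
  0.02351·V_4 - 0.0002564·V_5 = 0.1163
  0.001204·V_5 - 0.0001786·V_1 - 0.0002564·V_4 - 0.0007692·V_6 = 0
  0.002395·V_6 - 0.00001333·V_2 - 0.0007692·V_5 = 0
Solving these 6 simultaneous equations (Gaussian elimination) gives:
  V_1 = 0.04063 V, V_2 = 0.03856 V, V_3 = 0.03744 V, V_4 = 4.96 V
  V_5 = 1.336 V, V_6 = 0.4294 V
I_R10 = (V_3 - V_7)/R10 = (0.03744 - 0)/100 = 0.0003744 A
|I_R10| = 0.0003744 A

Final answer: |I_R10| = 0.0003744 A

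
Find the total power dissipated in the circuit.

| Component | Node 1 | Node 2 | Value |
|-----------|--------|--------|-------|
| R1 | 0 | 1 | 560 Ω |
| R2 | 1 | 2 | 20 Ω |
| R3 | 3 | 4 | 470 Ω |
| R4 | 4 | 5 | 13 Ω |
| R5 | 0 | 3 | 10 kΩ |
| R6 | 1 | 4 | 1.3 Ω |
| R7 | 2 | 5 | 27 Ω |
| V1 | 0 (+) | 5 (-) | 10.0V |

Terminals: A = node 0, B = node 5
Nodal analysis, taking node 5 as the 0 V reference.
Source V1 fixes V_0 = 10 V.
KCL at each unknown node (sum of currents leaving = 0; resistances in Ω):
  Node 1: (V_1 - 10)/560 + (V_1 - V_2)/20 + (V_1 - V_4)/1.3 = 0
  Node 2: (V_2 - V_1)/20 + (V_2 - 0)/27 = 0
  Node 3: (V_3 - V_4)/470 + (V_3 - 10)/10000 = 0
  Node 4: (V_4 - V_3)/470 + (V_4 - 0)/13 + (V_4 - V_1)/1.3 = 0
Collecting terms (coefficients in siemens):
  0.821·V_1 - 0.05·V_2 - 0.7692·V_4 = 0.01786
  0.08704·V_2 - 0.05·V_1 = 0
  0.002228·V_3 - 0.002128·V_4 = 0.001
  0.8483·V_4 - 0.7692·V_1 - 0.002128·V_3 = 0
Solving these 4 simultaneous equations (Gaussian elimination) gives:
  V_1 = 0.2012 V, V_2 = 0.1156 V, V_3 = 0.6247 V, V_4 = 0.184 V
Power in each resistor, P = (ΔV)²/R:
  P_R1 = (10 - 0.2012)²/560 = 0.1715 W
  P_R2 = (0.2012 - 0.1156)²/20 = 0.0003665 W
  P_R3 = (0.6247 - 0.184)²/470 = 0.0004131 W
  P_R4 = (0.184 - 0)²/13 = 0.002605 W
  P_R5 = (10 - 0.6247)²/10000 = 0.00879 W
  P_R6 = (0.2012 - 0.184)²/1.3 = 0.0002271 W
  P_R7 = (0.1156 - 0)²/27 = 0.0004948 W
P_total = P_R1 + P_R2 + P_R3 + P_R4 + P_R5 + P_R6 + P_R7 = 0.1844 W

Final answer: 0.1844 W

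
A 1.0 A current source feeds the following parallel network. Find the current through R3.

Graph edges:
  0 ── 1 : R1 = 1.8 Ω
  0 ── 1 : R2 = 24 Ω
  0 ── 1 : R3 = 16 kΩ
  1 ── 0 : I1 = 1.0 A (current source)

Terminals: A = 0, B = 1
All resistors sit directly between nodes 0 and 1, so they are in parallel and share one voltage V; the full source current 1 A splits among them.
1/R_par = 1/1.8 + 1/24 + 1/16000 = 0.5973 S  =>  R_par = 1.674 Ω
V = I × R_par = 1 × 1.674 = 1.674 V
I_R3 = V/R3 = 1.674/16000 = 0.0001046 A

Final answer: 0.0001046 A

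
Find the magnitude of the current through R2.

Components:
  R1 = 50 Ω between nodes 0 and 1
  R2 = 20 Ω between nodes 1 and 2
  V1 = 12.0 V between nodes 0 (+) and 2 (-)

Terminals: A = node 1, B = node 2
Nodal analysis, taking node 2 as the 0 V reference.
Source V1 fixes V_0 = 12 V.
KCL at each unknown node (sum of currents leaving = 0; resistances in Ω):
  Node 1: (V_1 - 12)/50 + (V_1 - 0)/20 = 0
Collecting terms: 0.07 × V_1 = 0.24  =>  V_1 = 3.429 V
I_R2 = (V_1 - V_2)/R2 = (3.429 - 0)/20 = 0.1714 A
|I_R2| = 0.1714 A

Final answer: |I_R2| = 0.1714 A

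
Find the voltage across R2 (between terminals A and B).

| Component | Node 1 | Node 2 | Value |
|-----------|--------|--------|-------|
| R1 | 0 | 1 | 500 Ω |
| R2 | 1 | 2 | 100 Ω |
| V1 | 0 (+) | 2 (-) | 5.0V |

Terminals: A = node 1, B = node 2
R1 and R2 are in series across V1 (node 0 → node 1 → node 2), and the output A–B is taken across R2, so this is a voltage divider.
Series current: I = V1/(R1 + R2) = 5/(500 + 100) = 5/600 = 0.008333 A
V_R2 = I × R2 = V1 × R2/(R1 + R2) = 5 × 100/600 = 0.8333 V

Final answer: 0.8333 V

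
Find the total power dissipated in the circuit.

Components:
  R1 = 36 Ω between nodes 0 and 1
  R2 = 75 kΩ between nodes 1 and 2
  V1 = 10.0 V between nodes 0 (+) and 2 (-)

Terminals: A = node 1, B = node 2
Nodal analysis, taking node 2 as the 0 V reference.
Source V1 fixes V_0 = 10 V.
KCL at each unknown node (sum of currents leaving = 0; resistances in Ω):
  Node 1: (V_1 - 10)/36 + (V_1 - 0)/75000 = 0
Collecting terms: 0.02779 × V_1 = 0.2778  =>  V_1 = 9.995 V
Power in each resistor, P = (ΔV)²/R:
  P_R1 = (10 - 9.995)²/36 = 0.0000006394 W
  P_R2 = (9.995 - 0)²/75000 = 0.001332 W
P_total = P_R1 + P_R2 = 0.001333 W

Final answer: 0.001333 W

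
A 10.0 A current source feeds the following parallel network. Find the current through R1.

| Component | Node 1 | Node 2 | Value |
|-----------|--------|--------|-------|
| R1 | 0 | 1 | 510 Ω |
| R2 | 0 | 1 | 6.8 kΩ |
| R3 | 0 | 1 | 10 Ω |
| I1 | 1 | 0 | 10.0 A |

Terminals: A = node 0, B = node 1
All resistors sit directly between nodes 0 and 1, so they are in parallel and share one voltage V; the full source current 10 A splits among them.
1/R_par = 1/510 + 1/6800 + 1/10 = 0.1021 S  =>  R_par = 9.794 Ω
V = I × R_par = 10 × 9.794 = 97.94 V
I_R1 = V/R1 = 97.94/510 = 0.192 A

Final answer: 0.192 A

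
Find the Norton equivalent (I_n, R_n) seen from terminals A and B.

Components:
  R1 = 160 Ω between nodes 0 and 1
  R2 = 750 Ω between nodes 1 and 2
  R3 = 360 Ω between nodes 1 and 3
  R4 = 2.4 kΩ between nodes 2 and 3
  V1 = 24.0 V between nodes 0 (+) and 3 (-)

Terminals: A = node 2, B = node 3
Find the Thévenin equivalent first; then I_n = V_th/R_th and R_n = R_th.
Step 1 — V_th is the open-circuit voltage V_A - V_B (nothing connected across the terminals).
Nodal analysis, taking node 3 as the 0 V reference.
Source V1 fixes V_0 = 24 V.
KCL at each unknown node (sum of currents leaving = 0; resistances in Ω):
  Node 1: (V_1 - 24)/160 + (V_1 - V_2)/750 + (V_1 - 0)/360 = 0
  Node 2: (V_2 - V_1)/750 + (V_2 - 0)/2400 = 0
Collecting terms (coefficients in siemens):
  0.01036·V_1 - 0.001333·V_2 = 0.15
  0.00175·V_2 - 0.001333·V_1 = 0
Determinant D = (0.01036)(0.00175) - (-0.001333)(-0.001333) = 0.00001635
V_1 = [(0.15)(0.00175) - (-0.001333)(0)]/D = 16.05 V
V_2 = [(0.01036)(0) - (0.15)(-0.001333)]/D = 12.23 V
V_th = V_2 - V_3 = 12.23 - 0 = 12.23 V
Step 2 — R_th: zero the source — replace V1 by a short circuit (node 3 merges into node 0) — and find the resistance seen between A (node 2) and B (node 0).
Reduce the network between node 2 (A) and node 0 (B) by series/parallel combination:
  Rp1 = R1 ‖ R3 (parallel, both between nodes 0 and 1) = 1/(1/160 + 1/360) = 110.8 Ω
  Rs1 = R2 + Rp1 (series, joined only at node 1) = 750 + 110.8 = 860.8 Ω
  Rp2 = R4 ‖ Rs1 (parallel, both between nodes 0 and 2) = 1/(1/2400 + 1/860.8) = 633.5 Ω
R_th = 633.5 Ω
I_n = V_th/R_th = 12.23/633.5 = 0.0193 A, and R_n = R_th = 633.5 Ω

Final answer: I_n = 0.0193 A, R_n = 633.5 Ω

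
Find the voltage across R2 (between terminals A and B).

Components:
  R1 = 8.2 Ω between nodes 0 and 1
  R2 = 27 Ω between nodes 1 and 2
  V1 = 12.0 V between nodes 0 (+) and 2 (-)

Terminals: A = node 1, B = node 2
R1 and R2 are in series across V1 (node 0 → node 1 → node 2), and the output A–B is taken across R2, so this is a voltage divider.
Series current: I = V1/(R1 + R2) = 12/(8.2 + 27) = 12/35.2 = 0.3409 A
V_R2 = I × R2 = V1 × R2/(R1 + R2) = 12 × 27/35.2 = 9.205 V

Final answer: 9.205 V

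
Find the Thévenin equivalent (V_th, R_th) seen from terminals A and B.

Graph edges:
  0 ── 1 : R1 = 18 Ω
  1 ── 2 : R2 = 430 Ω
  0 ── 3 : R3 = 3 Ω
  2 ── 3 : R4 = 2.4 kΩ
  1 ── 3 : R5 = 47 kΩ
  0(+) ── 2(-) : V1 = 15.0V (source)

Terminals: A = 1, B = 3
Step 1 — V_th is the open-circuit voltage V_A - V_B (nothing connected across the terminals).
Nodal analysis, taking node 2 as the 0 V reference.
Source V1 fixes V_0 = 15 V.
KCL at each unknown node (sum of currents leaving = 0; resistances in Ω):
  Node 1: (V_1 - 15)/18 + (V_1 - 0)/430 + (V_1 - V_3)/47000 = 0
  Node 3: (V_3 - 15)/3 + (V_3 - 0)/2400 + (V_3 - V_1)/47000 = 0
Collecting terms (coefficients in siemens):
  0.0579·V_1 - 0.00002128·V_3 = 0.8333
  0.3338·V_3 - 0.00002128·V_1 = 5
Determinant D = (0.0579)(0.3338) - (-0.00002128)(-0.00002128) = 0.01933
V_1 = [(0.8333)(0.3338) - (-0.00002128)(5)]/D = 14.4 V
V_3 = [(0.0579)(5) - (0.8333)(-0.00002128)]/D = 14.98 V
V_th = V_1 - V_3 = 14.4 - 14.98 = -0.5837 V
Step 2 — R_th: zero the source — replace V1 by a short circuit (node 2 merges into node 0) — and find the resistance seen between A (node 1) and B (node 3).
Reduce the network between node 1 (A) and node 3 (B) by series/parallel combination:
  Rp1 = R1 ‖ R2 (parallel, both between nodes 0 and 1) = 1/(1/18 + 1/430) = 17.28 Ω
  Rp2 = R3 ‖ R4 (parallel, both between nodes 0 and 3) = 1/(1/3 + 1/2400) = 2.996 Ω
  Rs1 = Rp1 + Rp2 (series, joined only at node 0) = 17.28 + 2.996 = 20.27 Ω
  Rp3 = R5 ‖ Rs1 (parallel, both between nodes 1 and 3) = 1/(1/47000 + 1/20.27) = 20.26 Ω
R_th = 20.26 Ω

Final answer: V_th = -0.5837 V, R_th = 20.26 Ω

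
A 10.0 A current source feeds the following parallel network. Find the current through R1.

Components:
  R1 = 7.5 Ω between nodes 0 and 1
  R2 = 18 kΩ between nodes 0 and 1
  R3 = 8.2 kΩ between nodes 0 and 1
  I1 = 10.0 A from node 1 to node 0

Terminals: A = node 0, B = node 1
All resistors sit directly between nodes 0 and 1, so they are in parallel and share one voltage V; the full source current 10 A splits among them.
1/R_par = 1/7.5 + 1/18000 + 1/8200 = 0.1335 S  =>  R_par = 7.49 Ω
V = I × R_par = 10 × 7.49 = 74.9 V
I_R1 = V/R1 = 74.9/7.5 = 9.987 A

Final answer: 9.987 A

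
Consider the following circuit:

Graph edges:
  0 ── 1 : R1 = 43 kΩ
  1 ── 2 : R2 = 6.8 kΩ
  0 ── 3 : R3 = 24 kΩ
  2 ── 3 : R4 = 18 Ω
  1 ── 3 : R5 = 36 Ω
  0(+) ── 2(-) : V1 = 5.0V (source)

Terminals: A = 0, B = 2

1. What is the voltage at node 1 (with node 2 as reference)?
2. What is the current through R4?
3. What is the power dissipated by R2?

Nodal analysis, taking node 2 as the 0 V reference.
Source V1 fixes V_0 = 5 V.
KCL at each unknown node (sum of currents leaving = 0; resistances in Ω):
  Node 1: (V_1 - 5)/43000 + (V_1 - 0)/6800 + (V_1 - V_3)/36 = 0
  Node 3: (V_3 - 5)/24000 + (V_3 - 0)/18 + (V_3 - V_1)/36 = 0
Collecting terms (coefficients in siemens):
  0.02795·V_1 - 0.02778·V_3 = 0.0001163
  0.08338·V_3 - 0.02778·V_1 = 0.0002083
Determinant D = (0.02795)(0.08338) - (-0.02778)(-0.02778) = 0.001559
V_1 = [(0.0001163)(0.08338) - (-0.02778)(0.0002083)]/D = 0.009933 V
V_3 = [(0.02795)(0.0002083) - (0.0001163)(-0.02778)]/D = 0.005808 V
Part 1:
  Read off the nodal solution: V_1 = 0.009933 V
Part 2:
  I_R4 = (V_2 - V_3)/R4 = (0 - 0.005808)/18 = -0.0003227 A
  Magnitude: I_R4 = 0.0003227 A
Part 3:
  I_R2 = (V_1 - V_2)/R2 = (0.009933 - 0)/6800 = 0.000001461 A
  P_R2 = I_R2² × R2 = (0.000001461)² × 6800 = 0.00000001451 W

Final answers:
1. V_1 = 0.009933 V
2. I_R4 = 0.0003227 A
3. P_R2 = 1.451e-08 W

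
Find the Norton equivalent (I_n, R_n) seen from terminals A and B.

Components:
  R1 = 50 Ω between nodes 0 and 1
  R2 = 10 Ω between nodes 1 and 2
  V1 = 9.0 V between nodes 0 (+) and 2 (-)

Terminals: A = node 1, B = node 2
Find the Thévenin equivalent first; then I_n = V_th/R_th and R_n = R_th.
Step 1 — V_th is the open-circuit voltage V_A - V_B (nothing connected across the terminals).
Nodal analysis, taking node 2 as the 0 V reference.
Source V1 fixes V_0 = 9 V.
KCL at each unknown node (sum of currents leaving = 0; resistances in Ω):
  Node 1: (V_1 - 9)/50 + (V_1 - 0)/10 = 0
Collecting terms: 0.12 × V_1 = 0.18  =>  V_1 = 1.5 V
V_th = V_1 - V_2 = 1.5 - 0 = 1.5 V
Step 2 — R_th: zero the source — replace V1 by a short circuit (node 2 merges into node 0) — and find the resistance seen between A (node 1) and B (node 0).
Reduce the network between node 1 (A) and node 0 (B) by series/parallel combination:
  Rp1 = R1 ‖ R2 (parallel, both between nodes 0 and 1) = 1/(1/50 + 1/10) = 8.333 Ω
R_th = 8.333 Ω
I_n = V_th/R_th = 1.5/8.333 = 0.18 A, and R_n = R_th = 8.333 Ω

Final answer: I_n = 0.18 A, R_n = 8.333 Ω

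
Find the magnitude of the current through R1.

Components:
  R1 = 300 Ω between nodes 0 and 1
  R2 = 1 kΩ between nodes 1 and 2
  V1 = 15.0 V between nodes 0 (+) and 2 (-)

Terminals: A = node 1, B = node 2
Nodal analysis, taking node 2 as the 0 V reference.
Source V1 fixes V_0 = 15 V.
KCL at each unknown node (sum of currents leaving = 0; resistances in Ω):
  Node 1: (V_1 - 15)/300 + (V_1 - 0)/1000 = 0
Collecting terms: 0.004333 × V_1 = 0.05  =>  V_1 = 11.54 V
I_R1 = (V_0 - V_1)/R1 = (15 - 11.54)/300 = 0.01154 A
|I_R1| = 0.01154 A

Final answer: |I_R1| = 0.01154 A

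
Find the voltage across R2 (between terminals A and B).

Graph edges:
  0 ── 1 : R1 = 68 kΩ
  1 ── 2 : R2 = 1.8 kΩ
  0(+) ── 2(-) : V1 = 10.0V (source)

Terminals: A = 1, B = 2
R1 and R2 are in series across V1 (node 0 → node 1 → node 2), and the output A–B is taken across R2, so this is a voltage divider.
Series current: I = V1/(R1 + R2) = 10/(68000 + 1800) = 10/69800 = 0.0001433 A
V_R2 = I × R2 = V1 × R2/(R1 + R2) = 10 × 1800/69800 = 0.2579 V

Final answer: 0.2579 V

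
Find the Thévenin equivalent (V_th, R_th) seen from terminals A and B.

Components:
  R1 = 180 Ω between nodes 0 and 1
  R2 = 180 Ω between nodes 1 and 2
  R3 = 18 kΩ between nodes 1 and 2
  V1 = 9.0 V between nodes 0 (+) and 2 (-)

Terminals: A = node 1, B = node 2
Step 1 — V_th is the open-circuit voltage V_A - V_B (nothing connected across the terminals).
Nodal analysis, taking node 2 as the 0 V reference.
Source V1 fixes V_0 = 9 V.
KCL at each unknown node (sum of currents leaving = 0; resistances in Ω):
  Node 1: (V_1 - 9)/180 + (V_1 - 0)/180 + (V_1 - 0)/18000 = 0
Collecting terms: 0.01117 × V_1 = 0.05  =>  V_1 = 4.478 V
V_th = V_1 - V_2 = 4.478 - 0 = 4.478 V
Step 2 — R_th: zero the source — replace V1 by a short circuit (node 2 merges into node 0) — and find the resistance seen between A (node 1) and B (node 0).
Reduce the network between node 1 (A) and node 0 (B) by series/parallel combination:
  Rp1 = R1 ‖ R2 ‖ R3 (parallel, all between nodes 0 and 1) = 1/(1/180 + 1/180 + 1/18000) = 89.55 Ω
R_th = 89.55 Ω

Final answer: V_th = 4.478 V, R_th = 89.55 Ω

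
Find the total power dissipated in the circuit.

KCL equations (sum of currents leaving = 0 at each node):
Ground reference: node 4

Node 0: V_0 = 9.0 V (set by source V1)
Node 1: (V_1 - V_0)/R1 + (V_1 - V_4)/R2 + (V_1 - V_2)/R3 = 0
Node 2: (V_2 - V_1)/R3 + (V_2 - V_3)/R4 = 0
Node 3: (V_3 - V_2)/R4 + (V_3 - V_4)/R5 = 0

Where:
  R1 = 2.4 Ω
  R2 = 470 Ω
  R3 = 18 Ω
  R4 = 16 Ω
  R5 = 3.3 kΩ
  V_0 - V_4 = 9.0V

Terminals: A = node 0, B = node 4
Nodal analysis, taking node 4 as the 0 V reference.
Source V1 fixes V_0 = 9 V.
KCL at each unknown node (sum of currents leaving = 0; resistances in Ω):
  Node 1: (V_1 - 9)/2.4 + (V_1 - 0)/470 + (V_1 - V_2)/18 = 0
  Node 2: (V_2 - V_1)/18 + (V_2 - V_3)/16 = 0
  Node 3: (V_3 - V_2)/16 + (V_3 - 0)/3300 = 0
Collecting terms (coefficients in siemens):
  0.4743·V_1 - 0.05556·V_2 = 3.75
  0.1181·V_2 - 0.05556·V_1 - 0.0625·V_3 = 0
  0.0628·V_3 - 0.0625·V_2 = 0
Solving these 3 simultaneous equations (Gaussian elimination) gives:
  V_1 = 8.948 V, V_2 = 8.9 V, V_3 = 8.857 V
Power in each resistor, P = (ΔV)²/R:
  P_R1 = (9 - 8.948)²/2.4 = 0.001132 W
  P_R2 = (8.948 - 0)²/470 = 0.1703 W
  P_R3 = (8.948 - 8.9)²/18 = 0.0001297 W
  P_R4 = (8.9 - 8.857)²/16 = 0.0001152 W
  P_R5 = (8.857 - 0)²/3300 = 0.02377 W
P_total = P_R1 + P_R2 + P_R3 + P_R4 + P_R5 = 0.1955 W

Final answer: 0.1955 W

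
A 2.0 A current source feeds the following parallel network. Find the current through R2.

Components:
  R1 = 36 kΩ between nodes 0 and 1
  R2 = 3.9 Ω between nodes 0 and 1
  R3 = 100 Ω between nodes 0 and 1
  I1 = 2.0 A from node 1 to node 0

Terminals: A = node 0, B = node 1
All resistors sit directly between nodes 0 and 1, so they are in parallel and share one voltage V; the full source current 2 A splits among them.
1/R_par = 1/36000 + 1/3.9 + 1/100 = 0.2664 S  =>  R_par = 3.753 Ω
V = I × R_par = 2 × 3.753 = 7.506 V
I_R2 = V/R2 = 7.506/3.9 = 1.925 A

Final answer: 1.925 A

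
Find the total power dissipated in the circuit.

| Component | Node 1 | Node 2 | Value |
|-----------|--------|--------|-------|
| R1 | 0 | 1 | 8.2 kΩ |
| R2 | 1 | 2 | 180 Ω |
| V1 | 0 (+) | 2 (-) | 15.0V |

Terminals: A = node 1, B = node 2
Nodal analysis, taking node 2 as the 0 V reference.
Source V1 fixes V_0 = 15 V.
KCL at each unknown node (sum of currents leaving = 0; resistances in Ω):
  Node 1: (V_1 - 15)/8200 + (V_1 - 0)/180 = 0
Collecting terms: 0.005678 × V_1 = 0.001829  =>  V_1 = 0.3222 V
Power in each resistor, P = (ΔV)²/R:
  P_R1 = (15 - 0.3222)²/8200 = 0.02627 W
  P_R2 = (0.3222 - 0)²/180 = 0.0005767 W
P_total = P_R1 + P_R2 = 0.02685 W

Final answer: 0.02685 W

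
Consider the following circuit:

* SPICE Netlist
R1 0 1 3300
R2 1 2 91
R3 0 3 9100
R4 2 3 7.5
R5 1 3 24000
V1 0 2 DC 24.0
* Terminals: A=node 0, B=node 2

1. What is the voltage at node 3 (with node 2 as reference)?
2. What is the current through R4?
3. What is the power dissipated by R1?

Nodal analysis, taking node 2 as the 0 V reference.
Source V1 fixes V_0 = 24 V.
KCL at each unknown node (sum of currents leaving = 0; resistances in Ω):
  Node 1: (V_1 - 24)/3300 + (V_1 - 0)/91 + (V_1 - V_3)/24000 = 0
  Node 3: (V_3 - 24)/9100 + (V_3 - 0)/7.5 + (V_3 - V_1)/24000 = 0
Collecting terms (coefficients in siemens):
  0.01133·V_1 - 0.00004167·V_3 = 0.007273
  0.1335·V_3 - 0.00004167·V_1 = 0.002637
Determinant D = (0.01133)(0.1335) - (-0.00004167)(-0.00004167) = 0.001513
V_1 = [(0.007273)(0.1335) - (-0.00004167)(0.002637)]/D = 0.6418 V
V_3 = [(0.01133)(0.002637) - (0.007273)(-0.00004167)]/D = 0.01996 V
Part 1:
  Read off the nodal solution: V_3 = 0.01996 V
Part 2:
  I_R4 = (V_2 - V_3)/R4 = (0 - 0.01996)/7.5 = -0.002661 A
  Magnitude: I_R4 = 0.002661 A
Part 3:
  I_R1 = (V_0 - V_1)/R1 = (24 - 0.6418)/3300 = 0.007078 A
  P_R1 = I_R1² × R1 = (0.007078)² × 3300 = 0.1653 W

Final answers:
1. V_3 = 0.01996 V
2. I_R4 = 0.002661 A
3. P_R1 = 0.1653 W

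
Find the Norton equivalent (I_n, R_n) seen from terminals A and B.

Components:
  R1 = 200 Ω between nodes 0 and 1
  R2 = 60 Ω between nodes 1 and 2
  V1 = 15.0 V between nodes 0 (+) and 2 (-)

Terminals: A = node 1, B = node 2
Find the Thévenin equivalent first; then I_n = V_th/R_th and R_n = R_th.
Step 1 — V_th is the open-circuit voltage V_A - V_B (nothing connected across the terminals).
Nodal analysis, taking node 2 as the 0 V reference.
Source V1 fixes V_0 = 15 V.
KCL at each unknown node (sum of currents leaving = 0; resistances in Ω):
  Node 1: (V_1 - 15)/200 + (V_1 - 0)/60 = 0
Collecting terms: 0.02167 × V_1 = 0.075  =>  V_1 = 3.462 V
V_th = V_1 - V_2 = 3.462 - 0 = 3.462 V
Step 2 — R_th: zero the source — replace V1 by a short circuit (node 2 merges into node 0) — and find the resistance seen between A (node 1) and B (node 0).
Reduce the network between node 1 (A) and node 0 (B) by series/parallel combination:
  Rp1 = R1 ‖ R2 (parallel, both between nodes 0 and 1) = 1/(1/200 + 1/60) = 46.15 Ω
R_th = 46.15 Ω
I_n = V_th/R_th = 3.462/46.15 = 0.075 A, and R_n = R_th = 46.15 Ω

Final answer: I_n = 0.075 A, R_n = 46.15 Ω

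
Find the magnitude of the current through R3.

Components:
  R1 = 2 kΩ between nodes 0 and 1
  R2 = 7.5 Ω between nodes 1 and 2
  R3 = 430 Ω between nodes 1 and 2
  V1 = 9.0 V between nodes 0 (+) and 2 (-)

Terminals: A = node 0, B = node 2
Nodal analysis, taking node 2 as the 0 V reference.
Source V1 fixes V_0 = 9 V.
KCL at each unknown node (sum of currents leaving = 0; resistances in Ω):
  Node 1: (V_1 - 9)/2000 + (V_1 - 0)/7.5 + (V_1 - 0)/430 = 0
Collecting terms: 0.1362 × V_1 = 0.0045  =>  V_1 = 0.03305 V
I_R3 = (V_1 - V_2)/R3 = (0.03305 - 0)/430 = 0.00007686 A
|I_R3| = 0.00007686 A

Final answer: |I_R3| = 7.686e-05 A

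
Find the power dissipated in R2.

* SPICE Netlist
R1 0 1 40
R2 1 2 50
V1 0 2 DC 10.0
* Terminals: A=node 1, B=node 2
Nodal analysis, taking node 2 as the 0 V reference.
Source V1 fixes V_0 = 10 V.
KCL at each unknown node (sum of currents leaving = 0; resistances in Ω):
  Node 1: (V_1 - 10)/40 + (V_1 - 0)/50 = 0
Collecting terms: 0.045 × V_1 = 0.25  =>  V_1 = 5.556 V
I_R2 = (V_1 - V_2)/R2 = (5.556 - 0)/50 = 0.1111 A
P_R2 = I_R2² × R2 = (0.1111)² × 50 = 0.6173 W

Final answer: 0.6173 W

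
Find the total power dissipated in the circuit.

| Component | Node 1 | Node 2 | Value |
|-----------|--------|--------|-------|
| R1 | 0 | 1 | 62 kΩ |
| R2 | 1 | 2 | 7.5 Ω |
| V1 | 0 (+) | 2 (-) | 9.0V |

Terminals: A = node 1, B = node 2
Nodal analysis, taking node 2 as the 0 V reference.
Source V1 fixes V_0 = 9 V.
KCL at each unknown node (sum of currents leaving = 0; resistances in Ω):
  Node 1: (V_1 - 9)/62000 + (V_1 - 0)/7.5 = 0
Collecting terms: 0.1333 × V_1 = 0.0001452  =>  V_1 = 0.001089 V
Power in each resistor, P = (ΔV)²/R:
  P_R1 = (9 - 0.001089)²/62000 = 0.001306 W
  P_R2 = (0.001089 - 0)²/7.5 = 0.000000158 W
P_total = P_R1 + P_R2 = 0.001306 W

Final answer: 0.001306 W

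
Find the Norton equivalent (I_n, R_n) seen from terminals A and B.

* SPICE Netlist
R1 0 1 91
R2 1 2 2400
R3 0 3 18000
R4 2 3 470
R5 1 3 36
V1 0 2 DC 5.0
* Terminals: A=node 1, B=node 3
Find the Thévenin equivalent first; then I_n = V_th/R_th and R_n = R_th.
Step 1 — V_th is the open-circuit voltage V_A - V_B (nothing connected across the terminals).
Nodal analysis, taking node 2 as the 0 V reference.
Source V1 fixes V_0 = 5 V.
KCL at each unknown node (sum of currents leaving = 0; resistances in Ω):
  Node 1: (V_1 - 5)/91 + (V_1 - 0)/2400 + (V_1 - V_3)/36 = 0
  Node 3: (V_3 - 5)/18000 + (V_3 - 0)/470 + (V_3 - V_1)/36 = 0
Collecting terms (coefficients in siemens):
  0.03918·V_1 - 0.02778·V_3 = 0.05495
  0.02996·V_3 - 0.02778·V_1 = 0.0002778
Determinant D = (0.03918)(0.02996) - (-0.02778)(-0.02778) = 0.0004024
V_1 = [(0.05495)(0.02996) - (-0.02778)(0.0002778)]/D = 4.11 V
V_3 = [(0.03918)(0.0002778) - (0.05495)(-0.02778)]/D = 3.82 V
V_th = V_1 - V_3 = 4.11 - 3.82 = 0.2903 V
Step 2 — R_th: zero the source — replace V1 by a short circuit (node 2 merges into node 0) — and find the resistance seen between A (node 1) and B (node 3).
Reduce the network between node 1 (A) and node 3 (B) by series/parallel combination:
  Rp1 = R1 ‖ R2 (parallel, both between nodes 0 and 1) = 1/(1/91 + 1/2400) = 87.68 Ω
  Rp2 = R3 ‖ R4 (parallel, both between nodes 0 and 3) = 1/(1/18000 + 1/470) = 458 Ω
  Rs1 = Rp1 + Rp2 (series, joined only at node 0) = 87.68 + 458 = 545.7 Ω
  Rp3 = R5 ‖ Rs1 (parallel, both between nodes 1 and 3) = 1/(1/36 + 1/545.7) = 33.77 Ω
R_th = 33.77 Ω
I_n = V_th/R_th = 0.2903/33.77 = 0.008594 A, and R_n = R_th = 33.77 Ω

Final answer: I_n = 0.008594 A, R_n = 33.77 Ω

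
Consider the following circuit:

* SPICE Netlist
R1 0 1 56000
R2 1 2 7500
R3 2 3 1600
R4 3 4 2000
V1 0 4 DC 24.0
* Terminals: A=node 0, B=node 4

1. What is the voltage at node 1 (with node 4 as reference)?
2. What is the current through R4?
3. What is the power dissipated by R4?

Nodal analysis, taking node 4 as the 0 V reference.
Source V1 fixes V_0 = 24 V.
KCL at each unknown node (sum of currents leaving = 0; resistances in Ω):
  Node 1: (V_1 - 24)/56000 + (V_1 - V_2)/7500 = 0
  Node 2: (V_2 - V_1)/7500 + (V_2 - V_3)/1600 = 0
  Node 3: (V_3 - V_2)/1600 + (V_3 - 0)/2000 = 0
Collecting terms (coefficients in siemens):
  0.0001512·V_1 - 0.0001333·V_2 = 0.0004286
  0.0007583·V_2 - 0.0001333·V_1 - 0.000625·V_3 = 0
  0.001125·V_3 - 0.000625·V_2 = 0
Solving these 3 simultaneous equations (Gaussian elimination) gives:
  V_1 = 3.97 V, V_2 = 1.288 V, V_3 = 0.7154 V
Part 1:
  Read off the nodal solution: V_1 = 3.97 V
Part 2:
  I_R4 = (V_3 - V_4)/R4 = (0.7154 - 0)/2000 = 0.0003577 A
  Magnitude: I_R4 = 0.0003577 A
Part 3:
  I_R4 = (V_3 - V_4)/R4 = (0.7154 - 0)/2000 = 0.0003577 A
  P_R4 = I_R4² × R4 = (0.0003577)² × 2000 = 0.0002559 W

Final answers:
1. V_1 = 3.97 V
2. I_R4 = 0.0003577 A
3. P_R4 = 0.0002559 W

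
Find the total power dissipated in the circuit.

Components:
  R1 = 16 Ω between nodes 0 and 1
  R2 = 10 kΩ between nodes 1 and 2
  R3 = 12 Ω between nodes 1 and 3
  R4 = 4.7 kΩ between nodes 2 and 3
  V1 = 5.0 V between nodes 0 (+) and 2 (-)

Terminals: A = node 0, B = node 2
Nodal analysis, taking node 2 as the 0 V reference.
Source V1 fixes V_0 = 5 V.
KCL at each unknown node (sum of currents leaving = 0; resistances in Ω):
  Node 1: (V_1 - 5)/16 + (V_1 - 0)/10000 + (V_1 - V_3)/12 = 0
  Node 3: (V_3 - V_1)/12 + (V_3 - 0)/4700 = 0
Collecting terms (coefficients in siemens):
  0.1459·V_1 - 0.08333·V_3 = 0.3125
  0.08355·V_3 - 0.08333·V_1 = 0
Determinant D = (0.1459)(0.08355) - (-0.08333)(-0.08333) = 0.005248
V_1 = [(0.3125)(0.08355) - (-0.08333)(0)]/D = 4.975 V
V_3 = [(0.1459)(0) - (0.3125)(-0.08333)]/D = 4.962 V
Power in each resistor, P = (ΔV)²/R:
  P_R1 = (5 - 4.975)²/16 = 0.00003861 W
  P_R2 = (4.975 - 0)²/10000 = 0.002475 W
  P_R3 = (4.975 - 4.962)²/12 = 0.00001338 W
  P_R4 = (0 - 4.962)²/4700 = 0.00524 W
P_total = P_R1 + P_R2 + P_R3 + P_R4 = 0.007767 W

Final answer: 0.007767 W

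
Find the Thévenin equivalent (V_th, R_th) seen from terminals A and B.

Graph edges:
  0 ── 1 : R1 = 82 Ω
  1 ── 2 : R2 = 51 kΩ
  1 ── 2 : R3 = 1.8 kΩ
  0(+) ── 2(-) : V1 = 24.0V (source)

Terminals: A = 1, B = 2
Step 1 — V_th is the open-circuit voltage V_A - V_B (nothing connected across the terminals).
Nodal analysis, taking node 2 as the 0 V reference.
Source V1 fixes V_0 = 24 V.
KCL at each unknown node (sum of currents leaving = 0; resistances in Ω):
  Node 1: (V_1 - 24)/82 + (V_1 - 0)/51000 + (V_1 - 0)/1800 = 0
Collecting terms: 0.01277 × V_1 = 0.2927  =>  V_1 = 22.92 V
V_th = V_1 - V_2 = 22.92 - 0 = 22.92 V
Step 2 — R_th: zero the source — replace V1 by a short circuit (node 2 merges into node 0) — and find the resistance seen between A (node 1) and B (node 0).
Reduce the network between node 1 (A) and node 0 (B) by series/parallel combination:
  Rp1 = R1 ‖ R2 ‖ R3 (parallel, all between nodes 0 and 1) = 1/(1/82 + 1/51000 + 1/1800) = 78.31 Ω
R_th = 78.31 Ω

Final answer: V_th = 22.92 V, R_th = 78.31 Ω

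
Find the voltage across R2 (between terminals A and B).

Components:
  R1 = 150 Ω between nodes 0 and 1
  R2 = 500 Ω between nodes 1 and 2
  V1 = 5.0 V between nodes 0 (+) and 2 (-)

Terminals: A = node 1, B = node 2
R1 and R2 are in series across V1 (node 0 → node 1 → node 2), and the output A–B is taken across R2, so this is a voltage divider.
Series current: I = V1/(R1 + R2) = 5/(150 + 500) = 5/650 = 0.007692 A
V_R2 = I × R2 = V1 × R2/(R1 + R2) = 5 × 500/650 = 3.846 V

Final answer: 3.846 V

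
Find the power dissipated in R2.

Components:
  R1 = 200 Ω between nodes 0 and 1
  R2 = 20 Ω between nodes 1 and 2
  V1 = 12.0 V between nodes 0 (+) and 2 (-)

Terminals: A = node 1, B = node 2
Nodal analysis, taking node 2 as the 0 V reference.
Source V1 fixes V_0 = 12 V.
KCL at each unknown node (sum of currents leaving = 0; resistances in Ω):
  Node 1: (V_1 - 12)/200 + (V_1 - 0)/20 = 0
Collecting terms: 0.055 × V_1 = 0.06  =>  V_1 = 1.091 V
I_R2 = (V_1 - V_2)/R2 = (1.091 - 0)/20 = 0.05455 A
P_R2 = I_R2² × R2 = (0.05455)² × 20 = 0.0595 W

Final answer: 0.0595 W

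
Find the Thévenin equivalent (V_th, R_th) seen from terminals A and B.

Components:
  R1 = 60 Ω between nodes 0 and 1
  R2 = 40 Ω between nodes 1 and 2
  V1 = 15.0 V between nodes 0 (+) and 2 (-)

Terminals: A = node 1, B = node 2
Step 1 — V_th is the open-circuit voltage V_A - V_B (nothing connected across the terminals).
Nodal analysis, taking node 2 as the 0 V reference.
Source V1 fixes V_0 = 15 V.
KCL at each unknown node (sum of currents leaving = 0; resistances in Ω):
  Node 1: (V_1 - 15)/60 + (V_1 - 0)/40 = 0
Collecting terms: 0.04167 × V_1 = 0.25  =>  V_1 = 6 V
V_th = V_1 - V_2 = 6 - 0 = 6 V
Step 2 — R_th: zero the source — replace V1 by a short circuit (node 2 merges into node 0) — and find the resistance seen between A (node 1) and B (node 0).
Reduce the network between node 1 (A) and node 0 (B) by series/parallel combination:
  Rp1 = R1 ‖ R2 (parallel, both between nodes 0 and 1) = 1/(1/60 + 1/40) = 24 Ω
R_th = 24 Ω

Final answer: V_th = 6 V, R_th = 24 Ω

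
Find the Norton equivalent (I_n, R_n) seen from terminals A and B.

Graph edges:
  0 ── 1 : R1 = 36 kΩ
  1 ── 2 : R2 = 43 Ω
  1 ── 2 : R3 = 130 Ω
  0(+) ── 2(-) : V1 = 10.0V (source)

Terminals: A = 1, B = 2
Find the Thévenin equivalent first; then I_n = V_th/R_th and R_n = R_th.
Step 1 — V_th is the open-circuit voltage V_A - V_B (nothing connected across the terminals).
Nodal analysis, taking node 2 as the 0 V reference.
Source V1 fixes V_0 = 10 V.
KCL at each unknown node (sum of currents leaving = 0; resistances in Ω):
  Node 1: (V_1 - 10)/36000 + (V_1 - 0)/43 + (V_1 - 0)/130 = 0
Collecting terms: 0.03098 × V_1 = 0.0002778  =>  V_1 = 0.008968 V
V_th = V_1 - V_2 = 0.008968 - 0 = 0.008968 V
Step 2 — R_th: zero the source — replace V1 by a short circuit (node 2 merges into node 0) — and find the resistance seen between A (node 1) and B (node 0).
Reduce the network between node 1 (A) and node 0 (B) by series/parallel combination:
  Rp1 = R1 ‖ R2 ‖ R3 (parallel, all between nodes 0 and 1) = 1/(1/36000 + 1/43 + 1/130) = 32.28 Ω
R_th = 32.28 Ω
I_n = V_th/R_th = 0.008968/32.28 = 0.0002778 A, and R_n = R_th = 32.28 Ω

Final answer: I_n = 0.0002778 A, R_n = 32.28 Ω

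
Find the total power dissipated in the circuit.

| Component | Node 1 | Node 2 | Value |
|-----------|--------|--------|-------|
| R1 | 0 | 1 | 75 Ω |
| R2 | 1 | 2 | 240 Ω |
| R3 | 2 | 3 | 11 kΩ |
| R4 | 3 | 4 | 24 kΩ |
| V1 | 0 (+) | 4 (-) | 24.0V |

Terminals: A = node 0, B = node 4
Nodal analysis, taking node 4 as the 0 V reference.
Source V1 fixes V_0 = 24 V.
KCL at each unknown node (sum of currents leaving = 0; resistances in Ω):
  Node 1: (V_1 - 24)/75 + (V_1 - V_2)/240 = 0
  Node 2: (V_2 - V_1)/240 + (V_2 - V_3)/11000 = 0
  Node 3: (V_3 - V_2)/11000 + (V_3 - 0)/24000 = 0
Collecting terms (coefficients in siemens):
  0.0175·V_1 - 0.004167·V_2 = 0.32
  0.004258·V_2 - 0.004167·V_1 - 0.00009091·V_3 = 0
  0.0001326·V_3 - 0.00009091·V_2 = 0
Solving these 3 simultaneous equations (Gaussian elimination) gives:
  V_1 = 23.95 V, V_2 = 23.79 V, V_3 = 16.31 V
Power in each resistor, P = (ΔV)²/R:
  P_R1 = (24 - 23.95)²/75 = 0.00003464 W
  P_R2 = (23.95 - 23.79)²/240 = 0.0001108 W
  P_R3 = (23.79 - 16.31)²/11000 = 0.00508 W
  P_R4 = (16.31 - 0)²/24000 = 0.01108 W
P_total = P_R1 + P_R2 + P_R3 + P_R4 = 0.01631 W

Final answer: 0.01631 W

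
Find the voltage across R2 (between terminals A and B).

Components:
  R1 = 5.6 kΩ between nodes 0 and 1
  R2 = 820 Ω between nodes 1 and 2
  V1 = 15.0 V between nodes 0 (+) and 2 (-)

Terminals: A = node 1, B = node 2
R1 and R2 are in series across V1 (node 0 → node 1 → node 2), and the output A–B is taken across R2, so this is a voltage divider.
Series current: I = V1/(R1 + R2) = 15/(5600 + 820) = 15/6420 = 0.002336 A
V_R2 = I × R2 = V1 × R2/(R1 + R2) = 15 × 820/6420 = 1.916 V

Final answer: 1.916 V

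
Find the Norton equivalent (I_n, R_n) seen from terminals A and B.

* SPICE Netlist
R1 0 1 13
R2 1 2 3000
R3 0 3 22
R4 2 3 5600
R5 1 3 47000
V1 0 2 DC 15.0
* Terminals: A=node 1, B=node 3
Find the Thévenin equivalent first; then I_n = V_th/R_th and R_n = R_th.
Step 1 — V_th is the open-circuit voltage V_A - V_B (nothing connected across the terminals).
Nodal analysis, taking node 2 as the 0 V reference.
Source V1 fixes V_0 = 15 V.
KCL at each unknown node (sum of currents leaving = 0; resistances in Ω):
  Node 1: (V_1 - 15)/13 + (V_1 - 0)/3000 + (V_1 - V_3)/47000 = 0
  Node 3: (V_3 - 15)/22 + (V_3 - 0)/5600 + (V_3 - V_1)/47000 = 0
Collecting terms (coefficients in siemens):
  0.07728·V_1 - 0.00002128·V_3 = 1.154
  0.04565·V_3 - 0.00002128·V_1 = 0.6818
Determinant D = (0.07728)(0.04565) - (-0.00002128)(-0.00002128) = 0.003528
V_1 = [(1.154)(0.04565) - (-0.00002128)(0.6818)]/D = 14.94 V
V_3 = [(0.07728)(0.6818) - (1.154)(-0.00002128)]/D = 14.94 V
V_th = V_1 - V_3 = 14.94 - 14.94 = -0.006017 V
Step 2 — R_th: zero the source — replace V1 by a short circuit (node 2 merges into node 0) — and find the resistance seen between A (node 1) and B (node 3).
Reduce the network between node 1 (A) and node 3 (B) by series/parallel combination:
  Rp1 = R1 ‖ R2 (parallel, both between nodes 0 and 1) = 1/(1/13 + 1/3000) = 12.94 Ω
  Rp2 = R3 ‖ R4 (parallel, both between nodes 0 and 3) = 1/(1/22 + 1/5600) = 21.91 Ω
  Rs1 = Rp1 + Rp2 (series, joined only at node 0) = 12.94 + 21.91 = 34.86 Ω
  Rp3 = R5 ‖ Rs1 (parallel, both between nodes 1 and 3) = 1/(1/47000 + 1/34.86) = 34.83 Ω
R_th = 34.83 Ω
I_n = V_th/R_th = -0.006017/34.83 = -0.0001727 A, and R_n = R_th = 34.83 Ω

Final answer: I_n = -0.0001727 A, R_n = 34.83 Ω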